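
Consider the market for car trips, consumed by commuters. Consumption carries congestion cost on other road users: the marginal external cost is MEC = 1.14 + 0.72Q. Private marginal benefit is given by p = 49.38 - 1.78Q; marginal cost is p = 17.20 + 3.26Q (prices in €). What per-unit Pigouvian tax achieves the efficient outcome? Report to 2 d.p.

tax = €5.02 per unit

Social marginal benefit = demand − MEC = 48.24 - 2.50Q.
Set SMB = MC: 48.24 - 2.50Q = 17.20 + 3.26Q → Q* = 5.3889.
The Pigouvian tax equals MEC at Q*: 1.14 + 0.72×5.3889 = 5.0200.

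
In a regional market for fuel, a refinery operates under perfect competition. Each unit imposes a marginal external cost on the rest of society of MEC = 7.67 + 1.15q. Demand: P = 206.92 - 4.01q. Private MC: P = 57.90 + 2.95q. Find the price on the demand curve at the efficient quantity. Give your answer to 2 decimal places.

P = 137.03

Social marginal cost = private MC + MEC = 65.57 + 4.10q.
Set SMC = demand: 65.57 + 4.10q = 206.92 - 4.01q → q* = 17.4291.
Consumer price on the demand curve at q*: 206.92 − 4.01×17.4291 = 137.0293.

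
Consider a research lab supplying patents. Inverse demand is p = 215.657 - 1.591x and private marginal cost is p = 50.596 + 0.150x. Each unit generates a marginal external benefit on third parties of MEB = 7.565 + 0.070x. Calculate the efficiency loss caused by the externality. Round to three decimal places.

Market equilibrium (private): 50.596 + 0.150x = 215.657 - 1.591x → x_m = 94.8082.
Social marginal cost = private MC − MEB = 43.031 + 0.080x.
Set SMC = demand: 43.031 + 0.080x = 215.657 - 1.591x → x* = 103.3070.
Height of the DWL triangle at x_m is demand(x_m) − SMC(x_m) = MEB(x_m) = 14.2016.
DWL = ½ × 8.4988 × 14.2016 = 60.3483.

DWL = 60.348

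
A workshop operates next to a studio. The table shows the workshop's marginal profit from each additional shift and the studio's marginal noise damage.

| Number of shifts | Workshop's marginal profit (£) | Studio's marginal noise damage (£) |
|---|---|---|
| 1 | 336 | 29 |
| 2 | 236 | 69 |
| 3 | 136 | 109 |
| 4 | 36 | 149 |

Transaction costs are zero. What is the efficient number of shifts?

3

Bargaining reaches the level where marginal profit last exceeds marginal noise damage.
That holds through level 3 (136 ≥ 109) but not at 4 (36 < 149).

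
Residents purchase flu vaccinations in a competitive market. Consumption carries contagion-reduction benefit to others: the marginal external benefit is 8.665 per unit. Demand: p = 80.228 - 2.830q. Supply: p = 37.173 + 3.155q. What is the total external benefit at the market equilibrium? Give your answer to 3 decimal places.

Market equilibrium (private): 37.173 + 3.155q = 80.228 - 2.830q → q_m = 7.1938.
Total external benefit = MEB × q_m = 8.665 × 7.1938 = 62.3343.

62.334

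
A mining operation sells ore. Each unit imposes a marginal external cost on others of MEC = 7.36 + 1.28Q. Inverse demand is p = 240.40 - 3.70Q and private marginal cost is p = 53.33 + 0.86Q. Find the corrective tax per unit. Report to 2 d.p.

Social marginal cost = private MC + MEC = 60.69 + 2.14Q.
Set SMC = demand: 60.69 + 2.14Q = 240.40 - 3.70Q → Q* = 30.7723.
The Pigouvian tax equals MEC at Q*: 7.36 + 1.28×30.7723 = 46.7485.

tax = 46.75 per unit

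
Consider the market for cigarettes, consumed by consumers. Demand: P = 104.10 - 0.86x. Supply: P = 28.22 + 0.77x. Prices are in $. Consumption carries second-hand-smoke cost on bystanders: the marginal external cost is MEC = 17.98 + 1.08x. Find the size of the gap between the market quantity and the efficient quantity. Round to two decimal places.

Market equilibrium (private): 28.22 + 0.77x = 104.10 - 0.86x → x_m = 46.5521.
Social marginal benefit = demand − MEC = 86.12 - 1.94x.
Set SMB = MC: 86.12 - 1.94x = 28.22 + 0.77x → x* = 21.3653.
Gap = |46.5521 − 21.3653| = 25.1868.

25.19 units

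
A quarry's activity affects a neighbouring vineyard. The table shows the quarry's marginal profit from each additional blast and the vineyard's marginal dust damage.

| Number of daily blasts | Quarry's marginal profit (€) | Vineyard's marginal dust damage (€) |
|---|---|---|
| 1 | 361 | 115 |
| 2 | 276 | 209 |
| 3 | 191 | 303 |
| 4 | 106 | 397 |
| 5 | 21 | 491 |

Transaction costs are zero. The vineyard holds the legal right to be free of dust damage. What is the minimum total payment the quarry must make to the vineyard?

Efficient level: marginal profit ≥ marginal dust damage through level 2, so k* = 2.
With the vineyard holding the right, the quarry must at least compensate total damage at k*: 115 + 209 = 324.

€324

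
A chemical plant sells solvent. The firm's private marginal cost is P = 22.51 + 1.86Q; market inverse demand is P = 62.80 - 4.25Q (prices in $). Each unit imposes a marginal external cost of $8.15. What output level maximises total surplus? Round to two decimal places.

Social marginal cost = private MC + MEC = 30.66 + 1.86Q.
Set SMC = demand: 30.66 + 1.86Q = 62.80 - 4.25Q → Q* = 5.2602.

Q* = 5.26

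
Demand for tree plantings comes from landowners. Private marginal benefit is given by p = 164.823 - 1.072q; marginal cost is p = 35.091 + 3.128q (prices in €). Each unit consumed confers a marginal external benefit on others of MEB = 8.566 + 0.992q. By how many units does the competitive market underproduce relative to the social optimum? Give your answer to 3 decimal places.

12.222 units

Market equilibrium (private): 35.091 + 3.128q = 164.823 - 1.072q → q_m = 30.8886.
Social marginal benefit = demand + MEB = 173.389 - 0.080q.
Set SMB = MC: 173.389 - 0.080q = 35.091 + 3.128q → q* = 43.1103.
Gap = |30.8886 − 43.1103| = 12.2217.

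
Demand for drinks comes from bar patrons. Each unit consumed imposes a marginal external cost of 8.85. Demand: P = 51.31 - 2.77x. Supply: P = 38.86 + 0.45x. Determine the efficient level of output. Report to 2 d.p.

x* = 1.12

Social marginal benefit = demand − MEC = 42.46 - 2.77x.
Set SMB = MC: 42.46 - 2.77x = 38.86 + 0.45x → x* = 1.1180.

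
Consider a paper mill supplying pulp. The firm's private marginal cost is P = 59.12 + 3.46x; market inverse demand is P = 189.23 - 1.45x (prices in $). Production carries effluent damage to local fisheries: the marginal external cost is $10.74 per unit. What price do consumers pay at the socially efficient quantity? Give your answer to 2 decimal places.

P = $153.98

Social marginal cost = private MC + MEC = 69.86 + 3.46x.
Set SMC = demand: 69.86 + 3.46x = 189.23 - 1.45x → x* = 24.3116.
Consumer price on the demand curve at x*: 189.23 − 1.45×24.3116 = 153.9782.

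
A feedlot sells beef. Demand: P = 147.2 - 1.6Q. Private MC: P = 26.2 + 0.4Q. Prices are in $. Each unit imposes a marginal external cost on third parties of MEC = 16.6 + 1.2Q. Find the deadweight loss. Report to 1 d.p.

DWL = $1243.2

Market equilibrium (private): 26.2 + 0.4Q = 147.2 - 1.6Q → Q_m = 60.5000.
Social marginal cost = private MC + MEC = 42.8 + 1.6Q.
Set SMC = demand: 42.8 + 1.6Q = 147.2 - 1.6Q → Q* = 32.6250.
Height of the DWL triangle at Q_m is SMC(Q_m) − demand(Q_m) = MEC(Q_m) = 89.2000.
DWL = ½ × 27.8750 × 89.2000 = 1243.2250.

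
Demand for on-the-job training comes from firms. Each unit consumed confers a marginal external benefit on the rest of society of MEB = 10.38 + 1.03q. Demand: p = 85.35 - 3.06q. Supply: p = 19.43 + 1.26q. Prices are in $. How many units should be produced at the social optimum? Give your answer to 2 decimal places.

Social marginal benefit = demand + MEB = 95.73 - 2.03q.
Set SMB = MC: 95.73 - 2.03q = 19.43 + 1.26q → q* = 23.1915.

q* = 23.19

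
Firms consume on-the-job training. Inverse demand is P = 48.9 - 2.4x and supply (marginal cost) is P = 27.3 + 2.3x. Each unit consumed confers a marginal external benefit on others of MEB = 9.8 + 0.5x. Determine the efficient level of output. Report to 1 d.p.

Social marginal benefit = demand + MEB = 58.7 - 1.9x.
Set SMB = MC: 58.7 - 1.9x = 27.3 + 2.3x → x* = 7.4762.

x* = 7.5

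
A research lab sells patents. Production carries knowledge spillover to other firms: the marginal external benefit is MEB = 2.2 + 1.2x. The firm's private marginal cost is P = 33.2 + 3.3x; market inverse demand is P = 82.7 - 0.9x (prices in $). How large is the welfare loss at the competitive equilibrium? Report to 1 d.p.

DWL = $44.5

Market equilibrium (private): 33.2 + 3.3x = 82.7 - 0.9x → x_m = 11.7857.
Social marginal cost = private MC − MEB = 31.0 + 2.1x.
Set SMC = demand: 31.0 + 2.1x = 82.7 - 0.9x → x* = 17.2333.
Height of the DWL triangle at x_m is demand(x_m) − SMC(x_m) = MEB(x_m) = 16.3429.
DWL = ½ × 5.4476 × 16.3429 = 44.5148.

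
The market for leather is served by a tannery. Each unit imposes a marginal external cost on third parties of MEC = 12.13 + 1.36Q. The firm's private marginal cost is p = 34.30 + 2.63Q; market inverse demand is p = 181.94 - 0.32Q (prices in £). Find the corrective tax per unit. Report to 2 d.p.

tax = £54.89 per unit

Social marginal cost = private MC + MEC = 46.43 + 3.99Q.
Set SMC = demand: 46.43 + 3.99Q = 181.94 - 0.32Q → Q* = 31.4408.
The Pigouvian tax equals MEC at Q*: 12.13 + 1.36×31.4408 = 54.8895.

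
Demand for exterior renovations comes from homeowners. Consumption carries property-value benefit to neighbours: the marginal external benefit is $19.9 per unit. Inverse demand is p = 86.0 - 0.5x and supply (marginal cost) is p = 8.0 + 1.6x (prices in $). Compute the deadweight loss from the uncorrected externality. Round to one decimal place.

Market equilibrium (private): 8.0 + 1.6x = 86.0 - 0.5x → x_m = 37.1429.
Social marginal benefit = demand + MEB = 105.9 - 0.5x.
Set SMB = MC: 105.9 - 0.5x = 8.0 + 1.6x → x* = 46.6190.
Between x* and x_m the wedge SMB − MC runs linearly from 0 to MEB(x_m), so the loss is a triangle.
DWL = ½ × 9.4761 × 19.9000 = 94.2872.

DWL = $94.3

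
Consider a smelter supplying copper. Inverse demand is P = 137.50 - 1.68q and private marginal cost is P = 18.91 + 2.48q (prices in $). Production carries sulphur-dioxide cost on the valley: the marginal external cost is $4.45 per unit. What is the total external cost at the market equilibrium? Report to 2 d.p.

Market equilibrium (private): 18.91 + 2.48q = 137.50 - 1.68q → q_m = 28.5072.
Total external cost = MEC × q_m = 4.45 × 28.5072 = 126.8570.

$126.86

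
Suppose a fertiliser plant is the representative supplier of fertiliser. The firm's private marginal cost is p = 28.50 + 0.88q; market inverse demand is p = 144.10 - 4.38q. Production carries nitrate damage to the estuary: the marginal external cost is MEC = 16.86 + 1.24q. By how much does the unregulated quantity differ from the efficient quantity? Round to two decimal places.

6.79 units

Market equilibrium (private): 28.50 + 0.88q = 144.10 - 4.38q → q_m = 21.9772.
Social marginal cost = private MC + MEC = 45.36 + 2.12q.
Set SMC = demand: 45.36 + 2.12q = 144.10 - 4.38q → q* = 15.1908.
Gap = |21.9772 − 15.1908| = 6.7864.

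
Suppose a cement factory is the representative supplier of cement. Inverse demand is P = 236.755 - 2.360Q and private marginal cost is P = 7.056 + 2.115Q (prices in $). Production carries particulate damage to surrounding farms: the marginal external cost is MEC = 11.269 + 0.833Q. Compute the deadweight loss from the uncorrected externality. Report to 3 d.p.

Market equilibrium (private): 7.056 + 2.115Q = 236.755 - 2.360Q → Q_m = 51.3294.
Social marginal cost = private MC + MEC = 18.325 + 2.948Q.
Set SMC = demand: 18.325 + 2.948Q = 236.755 - 2.360Q → Q* = 41.1511.
Between Q* and Q_m the wedge SMC − demand runs linearly from 0 to MEC(Q_m), so the loss is a triangle.
DWL = ½ × 10.1783 × 54.0264 = 274.9485.

DWL = $274.948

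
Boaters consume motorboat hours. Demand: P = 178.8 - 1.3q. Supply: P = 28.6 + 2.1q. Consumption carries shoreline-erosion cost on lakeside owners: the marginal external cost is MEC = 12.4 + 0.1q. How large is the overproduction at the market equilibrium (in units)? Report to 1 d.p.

4.8 units

Market equilibrium (private): 28.6 + 2.1q = 178.8 - 1.3q → q_m = 44.1765.
Social marginal benefit = demand − MEC = 166.4 - 1.4q.
Set SMB = MC: 166.4 - 1.4q = 28.6 + 2.1q → q* = 39.3714.
Gap = |44.1765 − 39.3714| = 4.8051.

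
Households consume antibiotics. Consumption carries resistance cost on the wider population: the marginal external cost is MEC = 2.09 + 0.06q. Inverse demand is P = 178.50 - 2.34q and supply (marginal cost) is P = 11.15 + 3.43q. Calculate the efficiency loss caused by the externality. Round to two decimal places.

DWL = 1.26

Market equilibrium (private): 11.15 + 3.43q = 178.50 - 2.34q → q_m = 29.0035.
Social marginal benefit = demand − MEC = 176.41 - 2.40q.
Set SMB = MC: 176.41 - 2.40q = 11.15 + 3.43q → q* = 28.3465.
The welfare-loss triangle has base |q_m − q*| and height MEC(q_m) (the vertical gap between SMB and MC is zero at q* and MEC at q_m).
DWL = ½ × 0.6570 × 3.8302 = 1.2582.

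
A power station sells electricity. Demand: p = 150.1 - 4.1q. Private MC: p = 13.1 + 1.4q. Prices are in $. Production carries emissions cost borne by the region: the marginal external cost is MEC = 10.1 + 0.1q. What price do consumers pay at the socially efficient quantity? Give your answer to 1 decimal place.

P = $57.2

Social marginal cost = private MC + MEC = 23.2 + 1.5q.
Set SMC = demand: 23.2 + 1.5q = 150.1 - 4.1q → q* = 22.6607.
Consumer price on the demand curve at q*: 150.1 − 4.1×22.6607 = 57.1911.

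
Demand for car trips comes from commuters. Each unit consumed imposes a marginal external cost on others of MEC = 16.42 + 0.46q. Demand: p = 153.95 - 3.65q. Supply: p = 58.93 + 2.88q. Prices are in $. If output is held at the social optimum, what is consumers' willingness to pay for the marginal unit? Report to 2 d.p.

P = $112.91

Social marginal benefit = demand − MEC = 137.53 - 4.11q.
Set SMB = MC: 137.53 - 4.11q = 58.93 + 2.88q → q* = 11.2446.
Consumer price on the demand curve at q*: 153.95 − 3.65×11.2446 = 112.9072.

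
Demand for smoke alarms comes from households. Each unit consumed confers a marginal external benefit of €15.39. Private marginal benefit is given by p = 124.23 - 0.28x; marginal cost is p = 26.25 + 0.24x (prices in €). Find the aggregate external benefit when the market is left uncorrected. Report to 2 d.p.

€2899.83

Market equilibrium (private): 26.25 + 0.24x = 124.23 - 0.28x → x_m = 188.4231.
Total external benefit = MEB × x_m = 15.39 × 188.4231 = 2899.8315.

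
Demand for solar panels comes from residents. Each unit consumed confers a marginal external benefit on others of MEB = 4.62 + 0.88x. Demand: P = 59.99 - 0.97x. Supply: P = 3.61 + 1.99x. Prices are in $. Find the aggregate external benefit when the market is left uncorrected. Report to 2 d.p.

Market equilibrium (private): 3.61 + 1.99x = 59.99 - 0.97x → x_m = 19.0473.
Total external benefit = ∫₀^{x_m} (4.62 + 0.88x) dx = 4.62×19.0473 + ½×0.88×19.0473² = 247.6304.

$247.63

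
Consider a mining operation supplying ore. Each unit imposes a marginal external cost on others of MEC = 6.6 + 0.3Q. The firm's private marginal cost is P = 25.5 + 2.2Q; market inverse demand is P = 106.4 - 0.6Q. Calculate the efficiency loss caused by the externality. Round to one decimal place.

DWL = 37.6

Market equilibrium (private): 25.5 + 2.2Q = 106.4 - 0.6Q → Q_m = 28.8929.
Social marginal cost = private MC + MEC = 32.1 + 2.5Q.
Set SMC = demand: 32.1 + 2.5Q = 106.4 - 0.6Q → Q* = 23.9677.
The loss is the area between SMC and demand from Q* to Q_m; with linear curves that's a triangle of height MEC(Q_m).
DWL = ½ × 4.9252 × 15.2679 = 37.5987.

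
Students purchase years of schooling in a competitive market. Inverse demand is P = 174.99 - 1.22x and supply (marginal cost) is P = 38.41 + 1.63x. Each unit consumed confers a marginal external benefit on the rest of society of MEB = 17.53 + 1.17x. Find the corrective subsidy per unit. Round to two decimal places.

subsidy = 124.86 per unit

Social marginal benefit = demand + MEB = 192.52 - 0.05x.
Set SMB = MC: 192.52 - 0.05x = 38.41 + 1.63x → x* = 91.7321.
The Pigouvian subsidy equals MEB at x*: 17.53 + 1.17×91.7321 = 124.8566.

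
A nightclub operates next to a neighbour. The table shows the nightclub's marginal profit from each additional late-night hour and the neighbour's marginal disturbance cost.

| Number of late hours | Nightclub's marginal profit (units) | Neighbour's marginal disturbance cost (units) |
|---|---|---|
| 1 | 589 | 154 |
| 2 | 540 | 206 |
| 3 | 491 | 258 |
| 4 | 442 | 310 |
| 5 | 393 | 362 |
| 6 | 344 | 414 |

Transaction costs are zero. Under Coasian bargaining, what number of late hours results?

5

Bargaining reaches the level where marginal profit last exceeds marginal disturbance cost.
That holds through level 5 (393 ≥ 362) but not at 6 (344 < 414).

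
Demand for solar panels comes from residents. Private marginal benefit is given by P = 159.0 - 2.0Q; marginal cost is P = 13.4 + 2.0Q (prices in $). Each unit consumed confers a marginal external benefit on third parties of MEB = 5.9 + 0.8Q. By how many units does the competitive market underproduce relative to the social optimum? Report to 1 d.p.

Market equilibrium (private): 13.4 + 2.0Q = 159.0 - 2.0Q → Q_m = 36.4000.
Social marginal benefit = demand + MEB = 164.9 - 1.2Q.
Set SMB = MC: 164.9 - 1.2Q = 13.4 + 2.0Q → Q* = 47.3438.
Gap = |36.4000 − 47.3438| = 10.9438.

10.9 units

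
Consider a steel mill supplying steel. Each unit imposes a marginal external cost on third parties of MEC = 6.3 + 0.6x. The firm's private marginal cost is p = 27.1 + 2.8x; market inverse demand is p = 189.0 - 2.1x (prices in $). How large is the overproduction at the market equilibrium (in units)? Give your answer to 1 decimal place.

4.7 units

Market equilibrium (private): 27.1 + 2.8x = 189.0 - 2.1x → x_m = 33.0408.
Social marginal cost = private MC + MEC = 33.4 + 3.4x.
Set SMC = demand: 33.4 + 3.4x = 189.0 - 2.1x → x* = 28.2909.
Gap = |33.0408 − 28.2909| = 4.7499.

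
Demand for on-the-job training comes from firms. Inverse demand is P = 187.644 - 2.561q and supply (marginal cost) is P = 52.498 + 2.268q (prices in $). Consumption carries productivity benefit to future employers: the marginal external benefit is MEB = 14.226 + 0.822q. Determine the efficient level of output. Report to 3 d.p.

Social marginal benefit = demand + MEB = 201.870 - 1.739q.
Set SMB = MC: 201.870 - 1.739q = 52.498 + 2.268q → q* = 37.2778.

q* = 37.278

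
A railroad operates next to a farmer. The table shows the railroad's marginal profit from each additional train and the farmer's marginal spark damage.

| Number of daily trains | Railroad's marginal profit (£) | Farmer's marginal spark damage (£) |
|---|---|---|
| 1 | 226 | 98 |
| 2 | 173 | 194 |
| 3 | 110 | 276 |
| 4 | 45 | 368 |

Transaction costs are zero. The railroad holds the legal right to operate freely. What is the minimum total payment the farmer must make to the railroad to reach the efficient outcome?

Left alone the railroad would choose level 4 (marginal profit stays positive).
Efficient level: k* = 1 (marginal profit ≥ marginal spark damage through 1).
The farmer must at least cover the railroad's forgone profit from cutting 4→1: 173 + 110 + 45 = 328.

£328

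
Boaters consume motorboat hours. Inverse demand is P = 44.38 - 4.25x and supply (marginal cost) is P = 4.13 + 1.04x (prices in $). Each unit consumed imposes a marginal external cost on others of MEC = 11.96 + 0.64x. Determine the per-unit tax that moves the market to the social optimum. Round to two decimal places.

tax = $15.01 per unit

Social marginal benefit = demand − MEC = 32.42 - 4.89x.
Set SMB = MC: 32.42 - 4.89x = 4.13 + 1.04x → x* = 4.7707.
The Pigouvian tax equals MEC at x*: 11.96 + 0.64×4.7707 = 15.0132.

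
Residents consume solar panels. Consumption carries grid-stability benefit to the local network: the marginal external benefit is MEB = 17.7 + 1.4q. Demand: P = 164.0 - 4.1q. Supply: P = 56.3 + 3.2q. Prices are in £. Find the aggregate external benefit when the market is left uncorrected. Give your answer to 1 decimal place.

Market equilibrium (private): 56.3 + 3.2q = 164.0 - 4.1q → q_m = 14.7534.
Total external benefit = ∫₀^{q_m} (17.7 + 1.4q) dq = 17.7×14.7534 + ½×1.4×14.7534² = 413.4991.

£413.5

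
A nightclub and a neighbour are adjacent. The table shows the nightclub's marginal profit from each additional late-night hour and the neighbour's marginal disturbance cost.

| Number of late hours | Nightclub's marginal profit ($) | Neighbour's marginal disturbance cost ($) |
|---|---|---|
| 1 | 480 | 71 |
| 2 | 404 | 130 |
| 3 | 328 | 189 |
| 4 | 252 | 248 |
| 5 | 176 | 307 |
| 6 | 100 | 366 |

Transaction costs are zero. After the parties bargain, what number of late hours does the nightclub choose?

Bargaining reaches the level where marginal profit last exceeds marginal disturbance cost.
That holds through level 4 (252 ≥ 248) but not at 5 (176 < 307).

4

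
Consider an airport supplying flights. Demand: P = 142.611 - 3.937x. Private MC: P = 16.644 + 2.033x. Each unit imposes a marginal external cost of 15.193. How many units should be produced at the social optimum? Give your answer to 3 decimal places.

x* = 18.555

Social marginal cost = private MC + MEC = 31.837 + 2.033x.
Set SMC = demand: 31.837 + 2.033x = 142.611 - 3.937x → x* = 18.5551.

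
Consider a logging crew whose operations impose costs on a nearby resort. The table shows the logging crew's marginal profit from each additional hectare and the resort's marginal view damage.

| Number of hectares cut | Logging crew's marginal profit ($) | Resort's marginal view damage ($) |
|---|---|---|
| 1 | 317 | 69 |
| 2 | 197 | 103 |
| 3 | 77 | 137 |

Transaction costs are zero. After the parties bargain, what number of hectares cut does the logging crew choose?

2

Bargaining reaches the level where marginal profit last exceeds marginal view damage.
That holds through level 2 (197 ≥ 103) but not at 3 (77 < 137).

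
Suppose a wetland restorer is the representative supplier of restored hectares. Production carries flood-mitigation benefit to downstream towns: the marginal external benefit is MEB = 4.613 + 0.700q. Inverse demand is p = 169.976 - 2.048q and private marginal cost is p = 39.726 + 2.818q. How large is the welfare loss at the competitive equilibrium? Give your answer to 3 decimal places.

DWL = 65.438

Market equilibrium (private): 39.726 + 2.818q = 169.976 - 2.048q → q_m = 26.7674.
Social marginal cost = private MC − MEB = 35.113 + 2.118q.
Set SMC = demand: 35.113 + 2.118q = 169.976 - 2.048q → q* = 32.3723.
Height of the DWL triangle at q_m is demand(q_m) − SMC(q_m) = MEB(q_m) = 23.3502.
DWL = ½ × 5.6049 × 23.3502 = 65.4378.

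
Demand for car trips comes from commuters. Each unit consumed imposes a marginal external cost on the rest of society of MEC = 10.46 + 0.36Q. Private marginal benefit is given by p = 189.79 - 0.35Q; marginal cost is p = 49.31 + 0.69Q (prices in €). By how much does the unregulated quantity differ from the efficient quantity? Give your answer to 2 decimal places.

42.21 units

Market equilibrium (private): 49.31 + 0.69Q = 189.79 - 0.35Q → Q_m = 135.0769.
Social marginal benefit = demand − MEC = 179.33 - 0.71Q.
Set SMB = MC: 179.33 - 0.71Q = 49.31 + 0.69Q → Q* = 92.8714.
Gap = |135.0769 − 92.8714| = 42.2055.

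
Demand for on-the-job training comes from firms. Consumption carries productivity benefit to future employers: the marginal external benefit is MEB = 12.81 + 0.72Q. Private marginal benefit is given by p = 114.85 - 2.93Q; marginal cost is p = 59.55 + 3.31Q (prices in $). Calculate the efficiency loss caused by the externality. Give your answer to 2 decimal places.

DWL = $33.36

Market equilibrium (private): 59.55 + 3.31Q = 114.85 - 2.93Q → Q_m = 8.8622.
Social marginal benefit = demand + MEB = 127.66 - 2.21Q.
Set SMB = MC: 127.66 - 2.21Q = 59.55 + 3.31Q → Q* = 12.3388.
Height of the DWL triangle at Q_m is SMB(Q_m) − MC(Q_m) = MEB(Q_m) = 19.1908.
DWL = ½ × 3.4766 × 19.1908 = 33.3594.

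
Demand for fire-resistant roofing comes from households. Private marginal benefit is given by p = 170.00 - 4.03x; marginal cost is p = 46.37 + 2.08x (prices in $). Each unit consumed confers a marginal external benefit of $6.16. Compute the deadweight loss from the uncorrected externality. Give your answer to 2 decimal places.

Market equilibrium (private): 46.37 + 2.08x = 170.00 - 4.03x → x_m = 20.2340.
Social marginal benefit = demand + MEB = 176.16 - 4.03x.
Set SMB = MC: 176.16 - 4.03x = 46.37 + 2.08x → x* = 21.2422.
Between x* and x_m the wedge SMB − MC runs linearly from 0 to MEB(x_m), so the loss is a triangle.
DWL = ½ × 1.0082 × 6.1600 = 3.1053.

DWL = $3.11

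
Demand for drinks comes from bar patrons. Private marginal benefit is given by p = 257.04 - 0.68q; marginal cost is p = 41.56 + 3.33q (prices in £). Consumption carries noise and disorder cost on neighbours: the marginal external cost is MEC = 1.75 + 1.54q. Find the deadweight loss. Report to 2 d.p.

Market equilibrium (private): 41.56 + 3.33q = 257.04 - 0.68q → q_m = 53.7357.
Social marginal benefit = demand − MEC = 255.29 - 2.22q.
Set SMB = MC: 255.29 - 2.22q = 41.56 + 3.33q → q* = 38.5099.
The welfare-loss triangle has base |q_m − q*| and height MEC(q_m) (the vertical gap between SMB and MC is zero at q* and MEC at q_m).
DWL = ½ × 15.2258 × 84.5029 = 643.3121.

DWL = £643.31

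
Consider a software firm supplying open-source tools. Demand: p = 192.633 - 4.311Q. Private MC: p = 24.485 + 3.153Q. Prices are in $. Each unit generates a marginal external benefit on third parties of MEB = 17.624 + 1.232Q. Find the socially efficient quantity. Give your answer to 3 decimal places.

Social marginal cost = private MC − MEB = 6.861 + 1.921Q.
Set SMC = demand: 6.861 + 1.921Q = 192.633 - 4.311Q → Q* = 29.8094.

Q* = 29.809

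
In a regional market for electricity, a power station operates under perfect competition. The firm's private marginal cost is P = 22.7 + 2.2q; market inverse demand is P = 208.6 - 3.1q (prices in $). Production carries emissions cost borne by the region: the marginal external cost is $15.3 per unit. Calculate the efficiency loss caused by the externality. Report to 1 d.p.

Market equilibrium (private): 22.7 + 2.2q = 208.6 - 3.1q → q_m = 35.0755.
Social marginal cost = private MC + MEC = 38.0 + 2.2q.
Set SMC = demand: 38.0 + 2.2q = 208.6 - 3.1q → q* = 32.1887.
The welfare-loss triangle has base |q_m − q*| and height MEC(q_m) (the vertical gap between SMC and demand is zero at q* and MEC at q_m).
DWL = ½ × 2.8868 × 15.3000 = 22.0840.

DWL = $22.1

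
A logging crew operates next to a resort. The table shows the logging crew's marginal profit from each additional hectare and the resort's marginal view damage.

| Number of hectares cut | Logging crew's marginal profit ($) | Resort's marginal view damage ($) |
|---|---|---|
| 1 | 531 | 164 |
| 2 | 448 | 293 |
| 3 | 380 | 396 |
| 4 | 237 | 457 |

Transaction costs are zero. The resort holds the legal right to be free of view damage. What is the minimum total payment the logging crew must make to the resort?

$457

Efficient level: marginal profit ≥ marginal view damage through level 2, so k* = 2.
With the resort holding the right, the logging crew must at least compensate total damage at k*: 164 + 293 = 457.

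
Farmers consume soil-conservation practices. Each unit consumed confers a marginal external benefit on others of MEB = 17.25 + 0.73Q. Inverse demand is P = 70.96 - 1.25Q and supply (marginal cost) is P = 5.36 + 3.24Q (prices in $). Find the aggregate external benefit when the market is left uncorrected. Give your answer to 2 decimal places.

$329.94

Market equilibrium (private): 5.36 + 3.24Q = 70.96 - 1.25Q → Q_m = 14.6102.
Total external benefit = ∫₀^{Q_m} (17.25 + 0.73Q) dQ = 17.25×14.6102 + ½×0.73×14.6102² = 329.9381.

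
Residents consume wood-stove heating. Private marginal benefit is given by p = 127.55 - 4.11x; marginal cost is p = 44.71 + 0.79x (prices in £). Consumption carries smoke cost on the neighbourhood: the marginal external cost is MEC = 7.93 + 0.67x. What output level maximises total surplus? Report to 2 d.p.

Social marginal benefit = demand − MEC = 119.62 - 4.78x.
Set SMB = MC: 119.62 - 4.78x = 44.71 + 0.79x → x* = 13.4488.

x* = 13.45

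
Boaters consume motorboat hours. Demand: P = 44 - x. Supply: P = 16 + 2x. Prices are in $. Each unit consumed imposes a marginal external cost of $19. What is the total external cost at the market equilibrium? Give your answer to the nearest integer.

Market equilibrium (private): 16 + 2x = 44 - x → x_m = 9.3333.
Total external cost = MEC × x_m = 19 × 9.3333 = 177.3327.

$177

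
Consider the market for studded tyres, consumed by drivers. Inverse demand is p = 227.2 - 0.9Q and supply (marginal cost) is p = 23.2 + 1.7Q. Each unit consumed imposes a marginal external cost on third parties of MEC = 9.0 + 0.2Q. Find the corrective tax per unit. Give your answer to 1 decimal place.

Social marginal benefit = demand − MEC = 218.2 - 1.1Q.
Set SMB = MC: 218.2 - 1.1Q = 23.2 + 1.7Q → Q* = 69.6429.
The Pigouvian tax equals MEC at Q*: 9.0 + 0.2×69.6429 = 22.9286.

tax = 22.9 per unit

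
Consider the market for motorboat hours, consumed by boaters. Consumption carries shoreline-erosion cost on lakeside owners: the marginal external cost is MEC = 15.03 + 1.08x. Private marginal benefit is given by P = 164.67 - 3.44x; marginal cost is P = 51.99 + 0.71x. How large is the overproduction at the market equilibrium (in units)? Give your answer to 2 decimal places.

8.48 units

Market equilibrium (private): 51.99 + 0.71x = 164.67 - 3.44x → x_m = 27.1518.
Social marginal benefit = demand − MEC = 149.64 - 4.52x.
Set SMB = MC: 149.64 - 4.52x = 51.99 + 0.71x → x* = 18.6711.
Gap = |27.1518 − 18.6711| = 8.4807.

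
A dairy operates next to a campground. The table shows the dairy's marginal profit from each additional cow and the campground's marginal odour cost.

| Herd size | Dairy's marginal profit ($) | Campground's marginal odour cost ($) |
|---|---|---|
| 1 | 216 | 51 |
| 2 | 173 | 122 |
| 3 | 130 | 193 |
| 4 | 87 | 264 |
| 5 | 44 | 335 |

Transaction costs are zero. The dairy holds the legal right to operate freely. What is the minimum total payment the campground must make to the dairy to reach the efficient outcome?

Left alone the dairy would choose level 5 (marginal profit stays positive).
Efficient level: k* = 2 (marginal profit ≥ marginal odour cost through 2).
The campground must at least cover the dairy's forgone profit from cutting 5→2: 130 + 87 + 44 = 261.

$261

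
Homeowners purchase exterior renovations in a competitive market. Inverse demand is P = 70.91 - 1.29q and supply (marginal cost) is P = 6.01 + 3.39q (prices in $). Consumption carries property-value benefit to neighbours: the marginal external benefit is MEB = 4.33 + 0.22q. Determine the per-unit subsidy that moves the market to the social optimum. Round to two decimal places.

Social marginal benefit = demand + MEB = 75.24 - 1.07q.
Set SMB = MC: 75.24 - 1.07q = 6.01 + 3.39q → q* = 15.5224.
The Pigouvian subsidy equals MEB at q*: 4.33 + 0.22×15.5224 = 7.7449.

subsidy = $7.74 per unit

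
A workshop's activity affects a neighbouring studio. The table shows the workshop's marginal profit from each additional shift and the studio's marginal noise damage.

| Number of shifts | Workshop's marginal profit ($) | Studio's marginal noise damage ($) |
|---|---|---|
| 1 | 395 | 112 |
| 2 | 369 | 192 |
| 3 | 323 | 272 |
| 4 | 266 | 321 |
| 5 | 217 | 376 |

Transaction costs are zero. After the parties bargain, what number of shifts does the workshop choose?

3

Bargaining reaches the level where marginal profit last exceeds marginal noise damage.
That holds through level 3 (323 ≥ 272) but not at 4 (266 < 321).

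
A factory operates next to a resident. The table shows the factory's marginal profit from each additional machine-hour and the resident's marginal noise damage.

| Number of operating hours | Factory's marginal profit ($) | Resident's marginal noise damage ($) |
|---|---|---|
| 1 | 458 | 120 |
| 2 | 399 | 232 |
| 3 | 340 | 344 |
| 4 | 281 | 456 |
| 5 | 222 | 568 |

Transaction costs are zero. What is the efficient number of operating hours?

Bargaining reaches the level where marginal profit last exceeds marginal noise damage.
That holds through level 2 (399 ≥ 232) but not at 3 (340 < 344).

2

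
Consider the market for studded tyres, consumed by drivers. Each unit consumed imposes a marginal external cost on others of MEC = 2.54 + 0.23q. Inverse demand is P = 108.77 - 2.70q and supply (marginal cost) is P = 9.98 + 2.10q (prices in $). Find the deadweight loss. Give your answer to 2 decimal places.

DWL = $5.26

Market equilibrium (private): 9.98 + 2.10q = 108.77 - 2.70q → q_m = 20.5813.
Social marginal benefit = demand − MEC = 106.23 - 2.93q.
Set SMB = MC: 106.23 - 2.93q = 9.98 + 2.10q → q* = 19.1352.
The welfare-loss triangle has base |q_m − q*| and height MEC(q_m) (the vertical gap between SMB and MC is zero at q* and MEC at q_m).
DWL = ½ × 1.4461 × 7.2737 = 5.2592.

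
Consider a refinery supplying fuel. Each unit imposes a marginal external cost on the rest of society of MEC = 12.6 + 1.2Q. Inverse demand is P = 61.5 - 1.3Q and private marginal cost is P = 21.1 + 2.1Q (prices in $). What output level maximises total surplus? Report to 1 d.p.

Social marginal cost = private MC + MEC = 33.7 + 3.3Q.
Set SMC = demand: 33.7 + 3.3Q = 61.5 - 1.3Q → Q* = 6.0435.

Q* = 6.0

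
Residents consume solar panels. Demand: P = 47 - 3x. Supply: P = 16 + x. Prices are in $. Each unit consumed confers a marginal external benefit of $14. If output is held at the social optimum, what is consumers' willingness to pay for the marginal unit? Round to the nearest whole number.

Social marginal benefit = demand + MEB = 61 - 3x.
Set SMB = MC: 61 - 3x = 16 + x → x* = 11.2500.
Consumer price on the demand curve at x*: 47 − 3×11.2500 = 13.2500.

P = $13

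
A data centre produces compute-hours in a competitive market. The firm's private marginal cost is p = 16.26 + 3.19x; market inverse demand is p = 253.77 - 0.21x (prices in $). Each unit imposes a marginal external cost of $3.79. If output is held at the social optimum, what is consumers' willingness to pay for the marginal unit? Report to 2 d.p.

Social marginal cost = private MC + MEC = 20.05 + 3.19x.
Set SMC = demand: 20.05 + 3.19x = 253.77 - 0.21x → x* = 68.7412.
Consumer price on the demand curve at x*: 253.77 − 0.21×68.7412 = 239.3343.

P = $239.33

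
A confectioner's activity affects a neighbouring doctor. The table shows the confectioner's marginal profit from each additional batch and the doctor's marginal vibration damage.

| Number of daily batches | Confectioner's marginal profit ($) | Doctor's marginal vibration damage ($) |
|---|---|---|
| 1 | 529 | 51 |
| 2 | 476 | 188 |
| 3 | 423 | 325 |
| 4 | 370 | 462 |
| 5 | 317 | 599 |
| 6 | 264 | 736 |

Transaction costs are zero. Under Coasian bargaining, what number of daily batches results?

3

Bargaining reaches the level where marginal profit last exceeds marginal vibration damage.
That holds through level 3 (423 ≥ 325) but not at 4 (370 < 462).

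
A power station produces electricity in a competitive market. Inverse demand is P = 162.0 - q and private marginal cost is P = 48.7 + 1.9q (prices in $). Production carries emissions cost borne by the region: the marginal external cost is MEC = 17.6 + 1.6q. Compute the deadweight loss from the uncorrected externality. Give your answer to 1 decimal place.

Market equilibrium (private): 48.7 + 1.9q = 162.0 - q → q_m = 39.0690.
Social marginal cost = private MC + MEC = 66.3 + 3.5q.
Set SMC = demand: 66.3 + 3.5q = 162.0 - q → q* = 21.2667.
The loss is the area between SMC and demand from q* to q_m; with linear curves that's a triangle of height MEC(q_m).
DWL = ½ × 17.8023 × 80.1103 = 713.0738.

DWL = $713.1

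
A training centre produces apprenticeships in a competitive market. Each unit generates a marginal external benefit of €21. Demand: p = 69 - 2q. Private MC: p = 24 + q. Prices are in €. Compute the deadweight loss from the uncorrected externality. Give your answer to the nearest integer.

DWL = €74

Market equilibrium (private): 24 + q = 69 - 2q → q_m = 15.0000.
Social marginal cost = private MC − MEB = 3 + q.
Set SMC = demand: 3 + q = 69 - 2q → q* = 22.0000.
The loss is the area between SMC and demand from q* to q_m; with linear curves that's a triangle of height MEB(q_m).
DWL = ½ × 7.0000 × 21.0000 = 73.5000.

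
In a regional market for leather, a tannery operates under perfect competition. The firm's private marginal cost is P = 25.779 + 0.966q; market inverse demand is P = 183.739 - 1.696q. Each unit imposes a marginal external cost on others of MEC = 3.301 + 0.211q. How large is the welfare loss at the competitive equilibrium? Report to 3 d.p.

DWL = 43.564

Market equilibrium (private): 25.779 + 0.966q = 183.739 - 1.696q → q_m = 59.3388.
Social marginal cost = private MC + MEC = 29.080 + 1.177q.
Set SMC = demand: 29.080 + 1.177q = 183.739 - 1.696q → q* = 53.8319.
Height of the DWL triangle at q_m is SMC(q_m) − demand(q_m) = MEC(q_m) = 15.8215.
DWL = ½ × 5.5069 × 15.8215 = 43.5637.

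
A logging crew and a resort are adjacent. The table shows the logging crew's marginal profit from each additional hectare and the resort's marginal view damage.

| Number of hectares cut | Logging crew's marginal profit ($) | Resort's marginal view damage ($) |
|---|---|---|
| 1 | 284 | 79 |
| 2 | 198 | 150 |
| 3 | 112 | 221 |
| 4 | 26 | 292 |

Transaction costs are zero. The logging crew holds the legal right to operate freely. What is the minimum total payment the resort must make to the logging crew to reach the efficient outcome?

Left alone the logging crew would choose level 4 (marginal profit stays positive).
Efficient level: k* = 2 (marginal profit ≥ marginal view damage through 2).
The resort must at least cover the logging crew's forgone profit from cutting 4→2: 112 + 26 = 138.

$138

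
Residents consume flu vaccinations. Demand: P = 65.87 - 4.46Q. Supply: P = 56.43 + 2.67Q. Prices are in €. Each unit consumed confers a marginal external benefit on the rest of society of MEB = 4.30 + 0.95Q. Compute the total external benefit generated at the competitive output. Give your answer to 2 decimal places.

Market equilibrium (private): 56.43 + 2.67Q = 65.87 - 4.46Q → Q_m = 1.3240.
Total external benefit = ∫₀^{Q_m} (4.30 + 0.95Q) dQ = 4.30×1.3240 + ½×0.95×1.3240² = 6.5259.

€6.53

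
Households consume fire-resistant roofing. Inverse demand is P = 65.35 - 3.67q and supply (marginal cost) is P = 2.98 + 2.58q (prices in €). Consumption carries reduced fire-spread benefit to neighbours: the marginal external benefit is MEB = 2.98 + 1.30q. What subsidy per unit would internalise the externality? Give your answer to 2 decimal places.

subsidy = €20.14 per unit

Social marginal benefit = demand + MEB = 68.33 - 2.37q.
Set SMB = MC: 68.33 - 2.37q = 2.98 + 2.58q → q* = 13.2020.
The Pigouvian subsidy equals MEB at q*: 2.98 + 1.30×13.2020 = 20.1426.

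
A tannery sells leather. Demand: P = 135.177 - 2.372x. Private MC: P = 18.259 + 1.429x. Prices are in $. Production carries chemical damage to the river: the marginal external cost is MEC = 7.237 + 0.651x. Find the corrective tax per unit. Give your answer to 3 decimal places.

Social marginal cost = private MC + MEC = 25.496 + 2.080x.
Set SMC = demand: 25.496 + 2.080x = 135.177 - 2.372x → x* = 24.6363.
The Pigouvian tax equals MEC at x*: 7.237 + 0.651×24.6363 = 23.2752.

tax = $23.275 per unit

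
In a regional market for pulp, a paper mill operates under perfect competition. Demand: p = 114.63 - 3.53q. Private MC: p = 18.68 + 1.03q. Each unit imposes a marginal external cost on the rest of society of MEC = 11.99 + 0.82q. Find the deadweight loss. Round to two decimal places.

DWL = 79.48

Market equilibrium (private): 18.68 + 1.03q = 114.63 - 3.53q → q_m = 21.0417.
Social marginal cost = private MC + MEC = 30.67 + 1.85q.
Set SMC = demand: 30.67 + 1.85q = 114.63 - 3.53q → q* = 15.6059.
The loss is the area between SMC and demand from q* to q_m; with linear curves that's a triangle of height MEC(q_m).
DWL = ½ × 5.4358 × 29.2442 = 79.4828.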